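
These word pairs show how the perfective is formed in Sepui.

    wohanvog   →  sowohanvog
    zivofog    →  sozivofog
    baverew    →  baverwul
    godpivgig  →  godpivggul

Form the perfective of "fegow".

sofegow

wohanvog and godpivgig both end in -g yet inflect differently (sowohanvog, godpivggul), so the final letter is not what conditions the rule; the last vowel is.
"fegow" has last vowel 'o'. The stems whose last vowel is 'o' (wohanvog → sowohanvog, zivofog → sozivofog) add the prefix so-.
So fegow → sofegow.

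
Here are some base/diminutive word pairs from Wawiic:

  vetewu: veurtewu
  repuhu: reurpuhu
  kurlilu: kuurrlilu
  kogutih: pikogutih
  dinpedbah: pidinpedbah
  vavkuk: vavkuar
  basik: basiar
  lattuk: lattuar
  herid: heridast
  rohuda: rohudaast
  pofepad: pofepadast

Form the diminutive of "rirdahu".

riurrdahu

"rirdahu" ends in -u. The stems ending in -u (vetewu → veurtewu, repuhu → reurpuhu, kurlilu → kuurrlilu) insert -ur- after the first vowel.
So rirdahu → riurrdahu.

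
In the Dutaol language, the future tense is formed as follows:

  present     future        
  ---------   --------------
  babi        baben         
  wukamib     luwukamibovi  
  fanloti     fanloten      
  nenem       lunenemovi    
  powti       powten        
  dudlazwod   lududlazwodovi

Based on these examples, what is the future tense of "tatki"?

wukamib and babi both have last vowel 'i' yet inflect differently (luwukamibovi, baben), so the last vowel is not what conditions the rule; whether the stem ends in a vowel or a consonant is.
"tatki" ends in a vowel. The stems ending in a vowel (babi → baben, powti → powten, fanloti → fanloten) drop the final letter and add -en.
The other pattern: stems ending in a consonant add lu- … -ovi around the stem.
So tatki → tatken.

tatken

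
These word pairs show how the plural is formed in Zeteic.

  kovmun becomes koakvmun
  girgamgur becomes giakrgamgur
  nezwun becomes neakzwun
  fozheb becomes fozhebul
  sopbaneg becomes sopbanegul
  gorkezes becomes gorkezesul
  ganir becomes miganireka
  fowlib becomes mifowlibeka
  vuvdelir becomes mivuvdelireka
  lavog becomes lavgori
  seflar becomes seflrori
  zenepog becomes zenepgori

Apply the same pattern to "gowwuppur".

goakwwuppur

girgamgur and ganir both end in -r yet inflect differently (giakrgamgur, miganireka), so the final letter is not what conditions the rule; the last vowel is.
"gowwuppur" has last vowel 'u'. The stems whose last vowel is 'u' (kovmun → koakvmun, girgamgur → giakrgamgur, nezwun → neakzwun) insert -ak- after the first vowel.
The other patterns: stems whose last vowel is 'e' add -ul; stems whose last vowel is 'i' add mi- … -eka around the stem; stems whose last vowel is 'a' or 'o' delete the last vowel and add -ori.
So gowwuppur → goakwwuppur.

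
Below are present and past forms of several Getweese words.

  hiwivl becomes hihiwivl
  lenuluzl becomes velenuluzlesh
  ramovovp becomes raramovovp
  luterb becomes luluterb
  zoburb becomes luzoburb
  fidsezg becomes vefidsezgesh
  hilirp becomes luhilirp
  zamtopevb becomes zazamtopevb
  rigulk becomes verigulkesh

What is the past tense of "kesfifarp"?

lukesfifarp

"kesfifarp" has second-to-last letter 'r'. The stems whose second-to-last letter is 'r' (zoburb → luzoburb, hilirp → luhilirp, luterb → luluterb) add the prefix lu-.
The other patterns: stems whose second-to-last letter is 'v' repeat the first consonant+vowel as a prefix; stems whose second-to-last letter is 'l' or 'z' add ve- … -esh around the stem.
So kesfifarp → lukesfifarp.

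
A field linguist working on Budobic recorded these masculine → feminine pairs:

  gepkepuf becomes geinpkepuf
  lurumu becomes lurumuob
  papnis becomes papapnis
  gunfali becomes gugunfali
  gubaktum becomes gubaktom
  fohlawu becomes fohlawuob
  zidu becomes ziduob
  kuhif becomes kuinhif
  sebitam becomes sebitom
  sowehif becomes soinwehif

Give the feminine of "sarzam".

sarzom

"sarzam" ends in -m. The stems ending in -m (sebitam → sebitom, gubaktum → gubaktom) change the last vowel to 'o'.
The other patterns: stems ending in -f insert -in- after the first vowel; stems ending in -u add -ob; stems ending in -i or -s repeat the first consonant+vowel as a prefix.
So sarzam → sarzom.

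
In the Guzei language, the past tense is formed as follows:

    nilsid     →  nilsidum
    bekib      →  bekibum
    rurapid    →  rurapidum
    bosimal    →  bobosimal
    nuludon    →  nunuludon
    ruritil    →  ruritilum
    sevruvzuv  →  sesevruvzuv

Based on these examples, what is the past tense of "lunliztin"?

ruritil and bosimal both end in -l yet inflect differently (ruritilum, bobosimal), so the final letter is not what conditions the rule; the last vowel is.
"lunliztin" has last vowel 'i'. The stems whose last vowel is 'i' (bekib → bekibum, rurapid → rurapidum, ruritil → ruritilum) add -um.
The other pattern: stems whose last vowel is 'a', 'o' or 'u' repeat the first consonant+vowel as a prefix.
So lunliztin → lunliztinum.

lunliztinum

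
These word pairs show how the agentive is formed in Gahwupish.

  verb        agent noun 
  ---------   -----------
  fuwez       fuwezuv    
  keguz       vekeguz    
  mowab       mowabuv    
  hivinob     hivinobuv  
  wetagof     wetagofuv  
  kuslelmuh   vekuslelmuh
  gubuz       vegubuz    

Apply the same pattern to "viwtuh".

"viwtuh" has last vowel 'u'. The stems whose last vowel is 'u' (keguz → vekeguz, gubuz → vegubuz, kuslelmuh → vekuslelmuh) add the prefix ve-.
So viwtuh → veviwtuh.

veviwtuh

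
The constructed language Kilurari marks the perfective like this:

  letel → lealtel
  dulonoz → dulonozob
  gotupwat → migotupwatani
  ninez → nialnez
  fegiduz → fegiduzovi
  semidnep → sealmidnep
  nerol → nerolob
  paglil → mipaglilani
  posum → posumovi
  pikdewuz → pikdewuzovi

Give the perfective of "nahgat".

minahgatani

dulonoz and fegiduz both end in -z yet inflect differently (dulonozob, fegiduzovi), so the final letter is not what conditions the rule; the last vowel is.
"nahgat" has last vowel 'a'. The one such stem in the data (gotupwat → migotupwatani) adds mi- … -ani around the stem, so the same rule applies.
The other patterns: stems whose last vowel is 'o' add -ob; stems whose last vowel is 'u' add -ovi; stems whose last vowel is 'e' insert -al- after the first vowel.
So nahgat → minahgatani.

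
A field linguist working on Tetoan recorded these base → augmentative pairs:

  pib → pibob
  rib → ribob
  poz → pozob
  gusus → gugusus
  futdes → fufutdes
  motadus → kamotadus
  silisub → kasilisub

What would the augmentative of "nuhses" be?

"nuhses" has 2 vowels. The stems with 2 vowels (gusus → gugusus, futdes → fufutdes) repeat the first consonant+vowel as a prefix.
So nuhses → nunuhses.

nunuhses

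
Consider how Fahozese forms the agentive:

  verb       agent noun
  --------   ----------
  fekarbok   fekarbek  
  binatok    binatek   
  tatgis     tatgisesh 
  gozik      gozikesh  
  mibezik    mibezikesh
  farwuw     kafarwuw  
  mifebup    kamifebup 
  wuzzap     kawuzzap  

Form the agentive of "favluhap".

"favluhap" has last vowel 'a'. The one such stem in the data (wuzzap → kawuzzap) adds the prefix ka-, so the same rule applies.
The other patterns: stems whose last vowel is 'o' change the last vowel to 'e'; stems whose last vowel is 'i' add -esh.
So favluhap → kafavluhap.

kafavluhap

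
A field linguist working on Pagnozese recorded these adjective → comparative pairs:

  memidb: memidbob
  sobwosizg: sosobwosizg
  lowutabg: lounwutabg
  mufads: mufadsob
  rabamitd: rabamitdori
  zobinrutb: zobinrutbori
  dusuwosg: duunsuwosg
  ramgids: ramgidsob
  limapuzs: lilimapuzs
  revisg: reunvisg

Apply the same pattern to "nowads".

limapuzs and ramgids both end in -s yet inflect differently (lilimapuzs, ramgidsob), so the final letter is not what conditions the rule; the second-to-last letter is.
"nowads" has second-to-last letter 'd'. The stems whose second-to-last letter is 'd' (ramgids → ramgidsob, memidb → memidbob, mufads → mufadsob) add -ob.
So nowads → nowadsob.

nowadsob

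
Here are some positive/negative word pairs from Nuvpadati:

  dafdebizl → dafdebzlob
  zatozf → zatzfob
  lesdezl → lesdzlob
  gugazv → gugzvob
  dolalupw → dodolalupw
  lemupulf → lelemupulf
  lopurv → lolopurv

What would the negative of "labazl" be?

labzlob

zatozf and lemupulf both end in -f yet inflect differently (zatzfob, lelemupulf), so the final letter is not what conditions the rule; the second-to-last letter is.
"labazl" has second-to-last letter 'z'. The stems whose second-to-last letter is 'z' (dafdebizl → dafdebzlob, zatozf → zatzfob, lesdezl → lesdzlob) delete the last vowel and add -ob.
So labazl → labzlob.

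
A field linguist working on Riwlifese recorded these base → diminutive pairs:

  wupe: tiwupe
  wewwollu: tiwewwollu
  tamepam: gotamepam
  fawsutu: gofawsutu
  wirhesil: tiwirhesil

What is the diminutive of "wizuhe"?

wewwollu and fawsutu both end in -u yet inflect differently (tiwewwollu, gofawsutu), so the final letter is not what conditions the rule; the first letter is.
"wizuhe" begins with w-. The stems beginning with w- (wewwollu → tiwewwollu, wirhesil → tiwirhesil, wupe → tiwupe) add the prefix ti-.
So wizuhe → tiwizuhe.

tiwizuhe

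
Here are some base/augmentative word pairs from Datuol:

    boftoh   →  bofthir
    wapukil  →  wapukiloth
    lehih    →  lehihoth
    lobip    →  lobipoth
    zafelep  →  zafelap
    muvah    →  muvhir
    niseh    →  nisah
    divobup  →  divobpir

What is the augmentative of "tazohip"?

"tazohip" has last vowel 'i'. The stems whose last vowel is 'i' (wapukil → wapukiloth, lobip → lobipoth, lehih → lehihoth) add -oth.
The other patterns: stems whose last vowel is 'e' change the last vowel to 'a'; stems whose last vowel is 'a', 'o' or 'u' delete the last vowel and add -ir.
So tazohip → tazohipoth.

tazohipoth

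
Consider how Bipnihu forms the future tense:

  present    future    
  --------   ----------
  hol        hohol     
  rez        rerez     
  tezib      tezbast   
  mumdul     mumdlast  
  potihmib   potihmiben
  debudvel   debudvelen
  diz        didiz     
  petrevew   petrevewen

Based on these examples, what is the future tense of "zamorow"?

hol and mumdul both end in -l yet inflect differently (hohol, mumdlast), so the final letter is not what conditions the rule; the number of vowels is.
"zamorow" has 3 vowels. The stems with 3 vowels (debudvel → debudvelen, potihmib → potihmiben, petrevew → petrevewen) add -en.
So zamorow → zamorowen.

zamorowen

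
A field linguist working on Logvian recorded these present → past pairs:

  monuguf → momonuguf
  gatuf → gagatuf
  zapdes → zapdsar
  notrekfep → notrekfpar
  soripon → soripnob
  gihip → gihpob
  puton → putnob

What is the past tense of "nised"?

notrekfep and gihip both end in -p yet inflect differently (notrekfpar, gihpob), so the final letter is not what conditions the rule; the last vowel is.
"nised" has last vowel 'e'. The stems whose last vowel is 'e' (zapdes → zapdsar, notrekfep → notrekfpar) delete the last vowel and add -ar.
The other patterns: stems whose last vowel is 'u' repeat the first consonant+vowel as a prefix; stems whose last vowel is 'i' or 'o' delete the last vowel and add -ob.
So nised → nisdar.

nisdar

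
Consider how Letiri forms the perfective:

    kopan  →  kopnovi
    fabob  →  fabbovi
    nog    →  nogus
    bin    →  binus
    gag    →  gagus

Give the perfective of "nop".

nopus

kopan and bin both end in -n yet inflect differently (kopnovi, binus), so the final letter is not what conditions the rule; the number of vowels is.
"nop" has 1 vowel. The stems with 1 vowel (nog → nogus, bin → binus, gag → gagus) add -us.
So nop → nopus.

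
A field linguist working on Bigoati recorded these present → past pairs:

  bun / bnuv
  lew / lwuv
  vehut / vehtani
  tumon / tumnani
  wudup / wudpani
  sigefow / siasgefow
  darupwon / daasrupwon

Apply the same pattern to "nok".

bun and tumon both end in -n yet inflect differently (bnuv, tumnani), so the final letter is not what conditions the rule; the number of vowels is.
"nok" has 1 vowel. The stems with 1 vowel (bun → bnuv, lew → lwuv) delete the last vowel and add -uv.
The other patterns: stems with 2 vowels delete the last vowel and add -ani; stems with 3 vowels insert -as- after the first vowel.
So nok → nkuv.

nkuv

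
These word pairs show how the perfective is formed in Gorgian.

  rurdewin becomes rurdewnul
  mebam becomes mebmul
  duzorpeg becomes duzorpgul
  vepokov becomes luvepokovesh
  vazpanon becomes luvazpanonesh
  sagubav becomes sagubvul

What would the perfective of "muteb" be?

mutbul

vepokov and sagubav both end in -v yet inflect differently (luvepokovesh, sagubvul), so the final letter is not what conditions the rule; the last vowel is.
"muteb" has last vowel 'e'. The one such stem in the data (duzorpeg → duzorpgul) deletes the last vowel and adds -ul (as do sagubav, mebam), so the same rule applies.
So muteb → mutbul.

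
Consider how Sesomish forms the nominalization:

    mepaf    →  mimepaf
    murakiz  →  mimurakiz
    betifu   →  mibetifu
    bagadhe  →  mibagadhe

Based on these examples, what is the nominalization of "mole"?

Every pair shown (mepaf → mimepaf, murakiz → mimurakiz, betifu → mibetifu, …) follows the same rule: add the prefix mi-.
So mole → mimole.

mimole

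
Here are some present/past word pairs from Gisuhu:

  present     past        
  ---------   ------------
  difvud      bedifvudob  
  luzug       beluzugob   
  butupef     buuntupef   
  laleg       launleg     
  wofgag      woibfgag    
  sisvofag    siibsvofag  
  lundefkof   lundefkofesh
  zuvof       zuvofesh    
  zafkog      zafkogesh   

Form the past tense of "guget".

luzug and laleg both end in -g yet inflect differently (beluzugob, launleg), so the final letter is not what conditions the rule; the last vowel is.
"guget" has last vowel 'e'. The stems whose last vowel is 'e' (butupef → buuntupef, laleg → launleg) insert -un- after the first vowel.
The other patterns: stems whose last vowel is 'u' add be- … -ob around the stem; stems whose last vowel is 'a' insert -ib- after the first vowel; stems whose last vowel is 'o' add -esh.
So guget → guunget.

guunget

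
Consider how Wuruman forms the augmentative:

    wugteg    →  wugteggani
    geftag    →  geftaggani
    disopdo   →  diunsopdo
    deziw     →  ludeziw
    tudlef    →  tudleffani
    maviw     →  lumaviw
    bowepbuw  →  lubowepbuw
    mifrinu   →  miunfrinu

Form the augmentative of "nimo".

niunmo

bowepbuw and mifrinu both have last vowel 'u' yet inflect differently (lubowepbuw, miunfrinu), so the last vowel is not what conditions the rule; the final letter is.
"nimo" ends in -o. The one such stem in the data (disopdo → diunsopdo) inserts -un- after the first vowel (as does mifrinu), so the same rule applies.
The other patterns: stems ending in -w add the prefix lu-; stems ending in -f or -g double the final consonant and add -ani.
So nimo → niunmo.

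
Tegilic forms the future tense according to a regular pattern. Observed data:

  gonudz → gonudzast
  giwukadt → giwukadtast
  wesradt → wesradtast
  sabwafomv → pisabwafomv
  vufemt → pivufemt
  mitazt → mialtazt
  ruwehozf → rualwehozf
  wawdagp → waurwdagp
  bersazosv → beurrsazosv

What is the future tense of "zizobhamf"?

pizizobhamf

giwukadt and vufemt both end in -t yet inflect differently (giwukadtast, pivufemt), so the final letter is not what conditions the rule; the second-to-last letter is.
"zizobhamf" has second-to-last letter 'm'. The stems whose second-to-last letter is 'm' (sabwafomv → pisabwafomv, vufemt → pivufemt) add the prefix pi-.
The other patterns: stems whose second-to-last letter is 'd' add -ast; stems whose second-to-last letter is 'z' insert -al- after the first vowel; stems whose second-to-last letter is 'g' or 's' insert -ur- after the first vowel.
So zizobhamf → pizizobhamf.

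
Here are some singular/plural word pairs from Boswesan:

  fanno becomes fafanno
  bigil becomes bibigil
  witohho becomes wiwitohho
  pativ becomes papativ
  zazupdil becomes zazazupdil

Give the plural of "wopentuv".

wowopentuv

Every pair shown (fanno → fafanno, bigil → bibigil, witohho → wiwitohho, …) follows the same rule: repeat the first consonant+vowel as a prefix.
So wopentuv → wowopentuv.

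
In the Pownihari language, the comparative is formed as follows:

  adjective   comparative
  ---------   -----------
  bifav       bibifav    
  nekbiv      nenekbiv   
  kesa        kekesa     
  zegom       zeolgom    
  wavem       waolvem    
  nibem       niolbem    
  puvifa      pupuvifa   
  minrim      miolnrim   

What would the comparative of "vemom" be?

minrim and nekbiv both have last vowel 'i' yet inflect differently (miolnrim, nenekbiv), so the last vowel is not what conditions the rule; the final letter is.
"vemom" ends in -m. The stems ending in -m (minrim → miolnrim, wavem → waolvem, nibem → niolbem) insert -ol- after the first vowel.
So vemom → veolmom.

veolmom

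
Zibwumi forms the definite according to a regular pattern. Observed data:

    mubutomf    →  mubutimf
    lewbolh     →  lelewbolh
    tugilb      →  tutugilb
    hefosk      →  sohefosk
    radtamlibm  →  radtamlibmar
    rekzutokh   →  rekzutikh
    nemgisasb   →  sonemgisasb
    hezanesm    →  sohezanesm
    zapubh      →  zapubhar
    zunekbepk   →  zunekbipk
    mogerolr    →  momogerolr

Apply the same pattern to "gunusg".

lewbolh and zapubh both end in -h yet inflect differently (lelewbolh, zapubhar), so the final letter is not what conditions the rule; the second-to-last letter is.
"gunusg" has second-to-last letter 's'. The stems whose second-to-last letter is 's' (nemgisasb → sonemgisasb, hezanesm → sohezanesm, hefosk → sohefosk) add the prefix so-.
So gunusg → sogunusg.

sogunusg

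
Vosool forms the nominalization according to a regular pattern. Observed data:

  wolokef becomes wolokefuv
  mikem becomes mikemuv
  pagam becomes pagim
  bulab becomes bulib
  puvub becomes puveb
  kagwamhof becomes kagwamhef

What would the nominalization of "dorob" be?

doreb

mikem and pagam both end in -m yet inflect differently (mikemuv, pagim), so the final letter is not what conditions the rule; the last vowel is.
"dorob" has last vowel 'o'. The one such stem in the data (kagwamhof → kagwamhef) changes the last vowel to 'e' (as does puvub), so the same rule applies.
The other patterns: stems whose last vowel is 'e' add -uv; stems whose last vowel is 'a' change the last vowel to 'i'.
So dorob → doreb.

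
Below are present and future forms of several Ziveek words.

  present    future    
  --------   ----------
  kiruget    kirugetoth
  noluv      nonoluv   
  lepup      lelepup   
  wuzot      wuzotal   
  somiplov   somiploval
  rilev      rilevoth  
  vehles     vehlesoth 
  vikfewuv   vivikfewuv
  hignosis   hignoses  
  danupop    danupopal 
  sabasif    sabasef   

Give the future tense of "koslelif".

lepup and danupop both end in -p yet inflect differently (lelepup, danupopal), so the final letter is not what conditions the rule; the last vowel is.
"koslelif" has last vowel 'i'. The stems whose last vowel is 'i' (hignosis → hignoses, sabasif → sabasef) change the last vowel to 'e'.
The other patterns: stems whose last vowel is 'u' repeat the first consonant+vowel as a prefix; stems whose last vowel is 'o' add -al; stems whose last vowel is 'e' add -oth.
So koslelif → koslelef.

koslelef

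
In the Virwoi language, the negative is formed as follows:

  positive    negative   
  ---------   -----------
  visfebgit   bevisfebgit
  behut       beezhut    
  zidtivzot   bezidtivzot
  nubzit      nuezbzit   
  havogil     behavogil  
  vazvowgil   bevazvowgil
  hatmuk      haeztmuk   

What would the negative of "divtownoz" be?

bedivtownoz

nubzit and visfebgit both end in -t yet inflect differently (nuezbzit, bevisfebgit), so the final letter is not what conditions the rule; the number of vowels is.
"divtownoz" has 3 vowels. The stems with 3 vowels (visfebgit → bevisfebgit, havogil → behavogil, zidtivzot → bezidtivzot) add the prefix be-.
So divtownoz → bedivtownoz.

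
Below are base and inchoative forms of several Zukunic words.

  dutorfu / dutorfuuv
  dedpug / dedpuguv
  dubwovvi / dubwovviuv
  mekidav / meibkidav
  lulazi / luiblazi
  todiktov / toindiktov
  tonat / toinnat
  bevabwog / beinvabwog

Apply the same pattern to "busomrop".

dubwovvi and lulazi both end in -i yet inflect differently (dubwovviuv, luiblazi), so the final letter is not what conditions the rule; the first letter is.
"busomrop" begins with b-. The one such stem in the data (bevabwog → beinvabwog) inserts -in- after the first vowel (as do todiktov, tonat), so the same rule applies.
So busomrop → buinsomrop.

buinsomrop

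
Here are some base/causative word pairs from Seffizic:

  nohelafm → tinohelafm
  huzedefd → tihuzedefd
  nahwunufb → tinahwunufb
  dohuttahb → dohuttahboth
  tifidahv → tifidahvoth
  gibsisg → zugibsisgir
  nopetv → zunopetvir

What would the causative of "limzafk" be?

tilimzafk

nahwunufb and dohuttahb both end in -b yet inflect differently (tinahwunufb, dohuttahboth), so the final letter is not what conditions the rule; the second-to-last letter is.
"limzafk" has second-to-last letter 'f'. The stems whose second-to-last letter is 'f' (nohelafm → tinohelafm, huzedefd → tihuzedefd, nahwunufb → tinahwunufb) add the prefix ti-.
So limzafk → tilimzafk.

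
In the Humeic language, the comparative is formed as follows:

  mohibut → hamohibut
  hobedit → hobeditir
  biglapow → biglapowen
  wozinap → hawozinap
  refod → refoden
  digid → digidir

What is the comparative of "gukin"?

gukinir

"gukin" has last vowel 'i'. The stems whose last vowel is 'i' (hobedit → hobeditir, digid → digidir) add -ir.
The other patterns: stems whose last vowel is 'o' add -en; stems whose last vowel is 'a' or 'u' add the prefix ha-.
So gukin → gukinir.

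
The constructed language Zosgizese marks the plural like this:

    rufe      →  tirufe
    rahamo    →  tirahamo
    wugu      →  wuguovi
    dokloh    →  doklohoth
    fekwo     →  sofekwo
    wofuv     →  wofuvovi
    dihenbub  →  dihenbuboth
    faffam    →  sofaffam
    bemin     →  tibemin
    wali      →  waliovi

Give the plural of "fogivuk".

sofogivuk

"fogivuk" begins with f-. The stems beginning with f- (faffam → sofaffam, fekwo → sofekwo) add the prefix so-.
So fogivuk → sofogivuk.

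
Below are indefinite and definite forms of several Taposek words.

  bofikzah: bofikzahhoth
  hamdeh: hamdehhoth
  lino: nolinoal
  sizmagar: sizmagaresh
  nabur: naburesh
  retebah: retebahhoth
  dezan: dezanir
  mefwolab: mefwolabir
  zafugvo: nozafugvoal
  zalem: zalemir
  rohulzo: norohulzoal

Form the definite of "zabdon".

"zabdon" ends in -n. The one such stem in the data (dezan → dezanir) adds -ir, so the same rule applies.
The other patterns: stems ending in -o add no- … -al around the stem; stems ending in -r add -esh; stems ending in -h double the final consonant and add -oth.
So zabdon → zabdonir.

zabdonir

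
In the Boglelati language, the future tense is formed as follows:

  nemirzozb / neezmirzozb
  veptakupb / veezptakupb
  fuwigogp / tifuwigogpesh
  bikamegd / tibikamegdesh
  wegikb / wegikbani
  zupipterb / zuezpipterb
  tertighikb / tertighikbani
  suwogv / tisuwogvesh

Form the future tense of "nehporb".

neezhporb

tertighikb and veptakupb both end in -b yet inflect differently (tertighikbani, veezptakupb), so the final letter is not what conditions the rule; the second-to-last letter is.
"nehporb" has second-to-last letter 'r'. The one such stem in the data (zupipterb → zuezpipterb) inserts -ez- after the first vowel (as do veptakupb, nemirzozb), so the same rule applies.
So nehporb → neezhporb.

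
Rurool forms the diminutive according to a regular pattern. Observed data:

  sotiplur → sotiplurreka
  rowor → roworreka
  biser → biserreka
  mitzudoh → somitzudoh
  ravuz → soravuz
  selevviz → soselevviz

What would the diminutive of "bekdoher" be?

rowor and mitzudoh both have last vowel 'o' yet inflect differently (roworreka, somitzudoh), so the last vowel is not what conditions the rule; the final letter is.
"bekdoher" ends in -r. The stems ending in -r (sotiplur → sotiplurreka, rowor → roworreka, biser → biserreka) double the final consonant and add -eka.
So bekdoher → bekdoherreka.

bekdoherreka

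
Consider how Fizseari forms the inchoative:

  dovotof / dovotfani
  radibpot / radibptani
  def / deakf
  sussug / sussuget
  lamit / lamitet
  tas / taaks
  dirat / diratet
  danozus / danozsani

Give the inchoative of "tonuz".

tonuzet

tas and danozus both end in -s yet inflect differently (taaks, danozsani), so the final letter is not what conditions the rule; the number of vowels is.
"tonuz" has 2 vowels. The stems with 2 vowels (dirat → diratet, lamit → lamitet, sussug → sussuget) add -et.
So tonuz → tonuzet.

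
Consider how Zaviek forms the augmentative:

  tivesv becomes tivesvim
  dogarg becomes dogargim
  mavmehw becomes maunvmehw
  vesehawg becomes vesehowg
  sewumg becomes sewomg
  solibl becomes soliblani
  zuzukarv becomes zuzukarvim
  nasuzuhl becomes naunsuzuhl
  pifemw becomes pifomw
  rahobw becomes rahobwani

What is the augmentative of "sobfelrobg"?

sobfelrobgani

solibl and nasuzuhl both end in -l yet inflect differently (soliblani, naunsuzuhl), so the final letter is not what conditions the rule; the second-to-last letter is.
"sobfelrobg" has second-to-last letter 'b'. The stems whose second-to-last letter is 'b' (solibl → soliblani, rahobw → rahobwani) add -ani.
So sobfelrobg → sobfelrobgani.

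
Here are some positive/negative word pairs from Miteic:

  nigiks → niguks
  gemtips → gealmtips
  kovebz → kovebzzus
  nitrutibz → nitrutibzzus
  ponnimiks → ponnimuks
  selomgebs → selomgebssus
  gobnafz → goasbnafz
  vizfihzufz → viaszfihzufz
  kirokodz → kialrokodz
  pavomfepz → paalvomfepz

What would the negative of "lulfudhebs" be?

"lulfudhebs" has second-to-last letter 'b'. The stems whose second-to-last letter is 'b' (selomgebs → selomgebssus, kovebz → kovebzzus, nitrutibz → nitrutibzzus) double the final consonant and add -us.
The other patterns: stems whose second-to-last letter is 'f' insert -as- after the first vowel; stems whose second-to-last letter is 'd' or 'p' insert -al- after the first vowel; stems whose second-to-last letter is 'k' change the last vowel to 'u'.
So lulfudhebs → lulfudhebssus.

lulfudhebssus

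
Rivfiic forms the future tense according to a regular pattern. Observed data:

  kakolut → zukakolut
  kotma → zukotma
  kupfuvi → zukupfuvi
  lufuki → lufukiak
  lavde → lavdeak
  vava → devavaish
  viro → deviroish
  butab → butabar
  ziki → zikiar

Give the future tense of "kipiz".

kupfuvi and lufuki both end in -i yet inflect differently (zukupfuvi, lufukiak), so the final letter is not what conditions the rule; the first letter is.
"kipiz" begins with k-. The stems beginning with k- (kakolut → zukakolut, kotma → zukotma, kupfuvi → zukupfuvi) add the prefix zu-.
So kipiz → zukipiz.

zukipiz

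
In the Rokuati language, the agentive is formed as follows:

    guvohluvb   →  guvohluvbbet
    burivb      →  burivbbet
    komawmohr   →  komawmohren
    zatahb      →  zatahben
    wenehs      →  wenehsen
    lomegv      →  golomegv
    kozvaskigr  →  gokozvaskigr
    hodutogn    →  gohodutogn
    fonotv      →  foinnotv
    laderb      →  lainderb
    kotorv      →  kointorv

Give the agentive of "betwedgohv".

betwedgohven

guvohluvb and zatahb both end in -b yet inflect differently (guvohluvbbet, zatahben), so the final letter is not what conditions the rule; the second-to-last letter is.
"betwedgohv" has second-to-last letter 'h'. The stems whose second-to-last letter is 'h' (komawmohr → komawmohren, zatahb → zatahben, wenehs → wenehsen) add -en.
The other patterns: stems whose second-to-last letter is 'v' double the final consonant and add -et; stems whose second-to-last letter is 'g' add the prefix go-; stems whose second-to-last letter is 'r' or 't' insert -in- after the first vowel.
So betwedgohv → betwedgohven.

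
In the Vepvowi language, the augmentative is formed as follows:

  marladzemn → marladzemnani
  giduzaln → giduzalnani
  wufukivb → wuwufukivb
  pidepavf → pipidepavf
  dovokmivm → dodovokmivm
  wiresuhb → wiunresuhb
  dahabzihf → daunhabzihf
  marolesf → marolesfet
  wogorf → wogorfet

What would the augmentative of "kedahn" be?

keundahn

wufukivb and wiresuhb both end in -b yet inflect differently (wuwufukivb, wiunresuhb), so the final letter is not what conditions the rule; the second-to-last letter is.
"kedahn" has second-to-last letter 'h'. The stems whose second-to-last letter is 'h' (wiresuhb → wiunresuhb, dahabzihf → daunhabzihf) insert -un- after the first vowel.
So kedahn → keundahn.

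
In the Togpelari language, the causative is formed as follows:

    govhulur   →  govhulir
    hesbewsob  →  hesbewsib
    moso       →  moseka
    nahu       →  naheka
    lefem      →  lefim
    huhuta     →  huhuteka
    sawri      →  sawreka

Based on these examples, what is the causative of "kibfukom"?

hesbewsob and moso both have last vowel 'o' yet inflect differently (hesbewsib, moseka), so the last vowel is not what conditions the rule; whether the stem ends in a vowel or a consonant is.
"kibfukom" ends in a consonant. The stems ending in a consonant (hesbewsob → hesbewsib, govhulur → govhulir, lefem → lefim) change the last vowel to 'i'.
So kibfukom → kibfukim.

kibfukim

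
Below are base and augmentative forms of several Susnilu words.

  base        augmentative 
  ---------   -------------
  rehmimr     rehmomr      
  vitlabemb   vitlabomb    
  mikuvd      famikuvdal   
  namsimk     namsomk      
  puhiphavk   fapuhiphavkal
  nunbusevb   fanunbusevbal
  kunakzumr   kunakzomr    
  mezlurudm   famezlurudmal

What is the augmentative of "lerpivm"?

falerpivmal

puhiphavk and namsimk both end in -k yet inflect differently (fapuhiphavkal, namsomk), so the final letter is not what conditions the rule; the second-to-last letter is.
"lerpivm" has second-to-last letter 'v'. The stems whose second-to-last letter is 'v' (mikuvd → famikuvdal, puhiphavk → fapuhiphavkal, nunbusevb → fanunbusevbal) add fa- … -al around the stem.
So lerpivm → falerpivmal.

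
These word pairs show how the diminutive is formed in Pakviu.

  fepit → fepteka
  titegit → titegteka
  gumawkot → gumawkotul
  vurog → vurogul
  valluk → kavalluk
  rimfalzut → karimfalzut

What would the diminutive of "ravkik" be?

fepit and gumawkot both end in -t yet inflect differently (fepteka, gumawkotul), so the final letter is not what conditions the rule; the last vowel is.
"ravkik" has last vowel 'i'. The stems whose last vowel is 'i' (fepit → fepteka, titegit → titegteka) delete the last vowel and add -eka.
The other patterns: stems whose last vowel is 'o' add -ul; stems whose last vowel is 'u' add the prefix ka-.
So ravkik → ravkkeka.

ravkkeka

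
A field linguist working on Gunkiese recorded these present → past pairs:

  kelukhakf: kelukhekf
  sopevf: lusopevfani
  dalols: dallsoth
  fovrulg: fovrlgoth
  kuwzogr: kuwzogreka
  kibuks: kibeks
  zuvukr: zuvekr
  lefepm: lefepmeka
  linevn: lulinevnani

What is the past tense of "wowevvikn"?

wowevvekn

"wowevvikn" has second-to-last letter 'k'. The stems whose second-to-last letter is 'k' (zuvukr → zuvekr, kelukhakf → kelukhekf, kibuks → kibeks) change the last vowel to 'e'.
So wowevvikn → wowevvekn.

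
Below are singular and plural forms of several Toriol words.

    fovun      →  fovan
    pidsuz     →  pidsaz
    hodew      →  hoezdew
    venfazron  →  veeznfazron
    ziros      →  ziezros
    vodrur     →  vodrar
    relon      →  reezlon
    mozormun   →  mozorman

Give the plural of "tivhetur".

mozormun and venfazron both end in -n yet inflect differently (mozorman, veeznfazron), so the final letter is not what conditions the rule; the last vowel is.
"tivhetur" has last vowel 'u'. The stems whose last vowel is 'u' (vodrur → vodrar, mozormun → mozorman, fovun → fovan) change the last vowel to 'a'.
So tivhetur → tivhetar.

tivhetar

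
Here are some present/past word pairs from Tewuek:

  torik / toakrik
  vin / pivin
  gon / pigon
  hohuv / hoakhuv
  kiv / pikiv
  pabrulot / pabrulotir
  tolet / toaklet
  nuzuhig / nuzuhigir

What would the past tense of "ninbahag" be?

"ninbahag" has 3 vowels. The stems with 3 vowels (pabrulot → pabrulotir, nuzuhig → nuzuhigir) add -ir.
So ninbahag → ninbahagir.

ninbahagir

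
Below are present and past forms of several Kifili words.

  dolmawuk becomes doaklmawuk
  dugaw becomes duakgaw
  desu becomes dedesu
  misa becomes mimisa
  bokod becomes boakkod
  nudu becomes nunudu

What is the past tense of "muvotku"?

mumuvotku

dolmawuk and nudu both have last vowel 'u' yet inflect differently (doaklmawuk, nunudu), so the last vowel is not what conditions the rule; whether the stem ends in a vowel or a consonant is.
"muvotku" ends in a vowel. The stems ending in a vowel (nudu → nunudu, desu → dedesu, misa → mimisa) repeat the first consonant+vowel as a prefix.
The other pattern: stems ending in a consonant insert -ak- after the first vowel.
So muvotku → mumuvotku.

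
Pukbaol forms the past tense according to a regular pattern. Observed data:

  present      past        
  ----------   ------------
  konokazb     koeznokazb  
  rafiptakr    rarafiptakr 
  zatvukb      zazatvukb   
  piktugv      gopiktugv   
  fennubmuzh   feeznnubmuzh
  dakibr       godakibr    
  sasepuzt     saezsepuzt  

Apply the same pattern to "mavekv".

mamavekv

"mavekv" has second-to-last letter 'k'. The stems whose second-to-last letter is 'k' (rafiptakr → rarafiptakr, zatvukb → zazatvukb) repeat the first consonant+vowel as a prefix.
The other patterns: stems whose second-to-last letter is 'z' insert -ez- after the first vowel; stems whose second-to-last letter is 'b' or 'g' add the prefix go-.
So mavekv → mamavekv.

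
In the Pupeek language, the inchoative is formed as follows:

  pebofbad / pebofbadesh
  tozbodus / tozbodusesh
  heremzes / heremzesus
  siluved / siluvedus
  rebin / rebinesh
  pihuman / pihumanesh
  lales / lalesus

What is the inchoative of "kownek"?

kownekus

lales and tozbodus both end in -s yet inflect differently (lalesus, tozbodusesh), so the final letter is not what conditions the rule; the last vowel is.
"kownek" has last vowel 'e'. The stems whose last vowel is 'e' (lales → lalesus, heremzes → heremzesus, siluved → siluvedus) add -us.
So kownek → kownekus.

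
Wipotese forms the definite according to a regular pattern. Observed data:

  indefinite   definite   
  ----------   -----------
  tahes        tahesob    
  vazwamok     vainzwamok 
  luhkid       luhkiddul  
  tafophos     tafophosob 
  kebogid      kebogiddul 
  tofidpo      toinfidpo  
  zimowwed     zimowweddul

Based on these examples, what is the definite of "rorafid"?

"rorafid" ends in -d. The stems ending in -d (luhkid → luhkiddul, zimowwed → zimowweddul, kebogid → kebogiddul) double the final consonant and add -ul.
The other patterns: stems ending in -s add -ob; stems ending in -k or -o insert -in- after the first vowel.
So rorafid → rorafiddul.

rorafiddul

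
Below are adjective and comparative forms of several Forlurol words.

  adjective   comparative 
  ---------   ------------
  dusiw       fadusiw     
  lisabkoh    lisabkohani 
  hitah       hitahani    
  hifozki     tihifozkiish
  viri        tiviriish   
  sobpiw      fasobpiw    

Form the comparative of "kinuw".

dusiw and viri both have last vowel 'i' yet inflect differently (fadusiw, tiviriish), so the last vowel is not what conditions the rule; the final letter is.
"kinuw" ends in -w. The stems ending in -w (dusiw → fadusiw, sobpiw → fasobpiw) add the prefix fa-.
The other patterns: stems ending in -h add -ani; stems ending in -i add ti- … -ish around the stem.
So kinuw → fakinuw.

fakinuw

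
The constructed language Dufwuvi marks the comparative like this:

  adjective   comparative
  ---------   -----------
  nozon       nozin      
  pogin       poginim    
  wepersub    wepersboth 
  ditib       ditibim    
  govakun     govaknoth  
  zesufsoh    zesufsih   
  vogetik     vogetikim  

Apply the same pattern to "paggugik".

ditib and wepersub both end in -b yet inflect differently (ditibim, wepersboth), so the final letter is not what conditions the rule; the last vowel is.
"paggugik" has last vowel 'i'. The stems whose last vowel is 'i' (ditib → ditibim, pogin → poginim, vogetik → vogetikim) add -im.
The other patterns: stems whose last vowel is 'u' delete the last vowel and add -oth; stems whose last vowel is 'o' change the last vowel to 'i'.
So paggugik → paggugikim.

paggugikim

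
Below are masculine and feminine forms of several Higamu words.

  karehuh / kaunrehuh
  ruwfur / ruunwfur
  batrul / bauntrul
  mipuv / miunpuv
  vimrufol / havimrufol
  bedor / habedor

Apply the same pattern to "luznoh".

batrul and vimrufol both end in -l yet inflect differently (bauntrul, havimrufol), so the final letter is not what conditions the rule; the last vowel is.
"luznoh" has last vowel 'o'. The stems whose last vowel is 'o' (vimrufol → havimrufol, bedor → habedor) add the prefix ha-.
So luznoh → haluznoh.

haluznoh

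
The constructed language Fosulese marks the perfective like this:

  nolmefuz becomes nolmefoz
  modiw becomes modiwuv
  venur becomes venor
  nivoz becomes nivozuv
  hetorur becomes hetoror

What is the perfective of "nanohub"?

nolmefuz and nivoz both end in -z yet inflect differently (nolmefoz, nivozuv), so the final letter is not what conditions the rule; the last vowel is.
"nanohub" has last vowel 'u'. The stems whose last vowel is 'u' (venur → venor, nolmefuz → nolmefoz, hetorur → hetoror) change the last vowel to 'o'.
So nanohub → nanohob.

nanohob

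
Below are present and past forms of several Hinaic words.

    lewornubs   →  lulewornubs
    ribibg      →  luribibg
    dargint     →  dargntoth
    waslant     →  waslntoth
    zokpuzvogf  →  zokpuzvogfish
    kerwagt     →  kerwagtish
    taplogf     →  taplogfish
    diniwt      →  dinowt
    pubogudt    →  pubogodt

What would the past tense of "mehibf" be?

lumehibf

dargint and kerwagt both end in -t yet inflect differently (dargntoth, kerwagtish), so the final letter is not what conditions the rule; the second-to-last letter is.
"mehibf" has second-to-last letter 'b'. The stems whose second-to-last letter is 'b' (lewornubs → lulewornubs, ribibg → luribibg) add the prefix lu-.
So mehibf → lumehibf.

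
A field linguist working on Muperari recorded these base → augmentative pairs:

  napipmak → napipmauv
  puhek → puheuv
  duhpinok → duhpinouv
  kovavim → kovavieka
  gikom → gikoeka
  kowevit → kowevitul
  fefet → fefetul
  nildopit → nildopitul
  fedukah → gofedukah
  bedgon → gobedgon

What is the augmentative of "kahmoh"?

gokahmoh

duhpinok and gikom both have last vowel 'o' yet inflect differently (duhpinouv, gikoeka), so the last vowel is not what conditions the rule; the final letter is.
"kahmoh" ends in -h. The one such stem in the data (fedukah → gofedukah) adds the prefix go-, so the same rule applies.
The other patterns: stems ending in -k drop the final letter and add -uv; stems ending in -m drop the final letter and add -eka; stems ending in -t add -ul.
So kahmoh → gokahmoh.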